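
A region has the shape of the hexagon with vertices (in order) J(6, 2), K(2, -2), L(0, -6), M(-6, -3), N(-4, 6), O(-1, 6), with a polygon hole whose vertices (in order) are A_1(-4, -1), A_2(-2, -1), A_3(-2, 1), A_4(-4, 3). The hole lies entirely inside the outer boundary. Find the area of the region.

78

Outer boundary:
Σ = (-16) + (-12) + (-36) + (-48) + (-18) + (-38) = -168
Area = |Σ|/2 = 84.
Hole:
Apply the shoelace (surveyor's) formula: 2A = Σ (x_i·y_{i+1} − x_{i+1}·y_i), indices taken mod 4.
Σ = (2) + (-4) + (-2) + (16) = 12
Area = |Σ|/2 = 6.
Net area = 84 − 6 = 78.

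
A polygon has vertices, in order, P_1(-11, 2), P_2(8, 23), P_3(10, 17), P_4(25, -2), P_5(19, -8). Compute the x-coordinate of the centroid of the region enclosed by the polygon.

Apply the surveyor's formula. First the cross-terms c_i = x_i·y_{i+1} − x_{i+1}·y_i:
  -269, -94, -445, -162, -50  ⇒  2A = -1020, A = -510.
Then Σ (x_i + x_{i+1})·c_i = -23988, so x̄ = -23988 / (6·(-510)) = 1999/255.

1999/255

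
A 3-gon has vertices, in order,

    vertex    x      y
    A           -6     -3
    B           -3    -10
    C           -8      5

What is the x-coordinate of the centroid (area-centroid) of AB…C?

Apply the shoelace formula. First the cross-terms c_i = x_i·y_{i+1} − x_{i+1}·y_i:
  51, -95, 54  ⇒  2A = 10, A = 5.
Then Σ (x_i + x_{i+1})·c_i = -170, so x̄ = -170 / (6·5) = -17/3.

-17/3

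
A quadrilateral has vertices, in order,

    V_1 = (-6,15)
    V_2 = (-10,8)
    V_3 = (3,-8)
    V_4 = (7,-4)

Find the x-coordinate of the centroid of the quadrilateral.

Apply the surveyor's formula. First the cross-terms c_i = x_i·y_{i+1} − x_{i+1}·y_i:
  102, 56, 44, 81  ⇒  2A = 283, A = 141.5.
Then Σ (x_i + x_{i+1})·c_i = -1503, so x̄ = -1503 / (6·141.5) = -501/283.

-501/283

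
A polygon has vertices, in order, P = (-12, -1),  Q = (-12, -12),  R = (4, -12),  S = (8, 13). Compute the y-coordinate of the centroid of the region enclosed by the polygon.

Apply the shoelace formula. First the cross-terms c_i = x_i·y_{i+1} − x_{i+1}·y_i:
  132, 192, 148, 148  ⇒  2A = 620, A = 310.
Then Σ (y_i + y_{i+1})·c_i = -4400, so ȳ = -4400 / (6·310) = -220/93.

-220/93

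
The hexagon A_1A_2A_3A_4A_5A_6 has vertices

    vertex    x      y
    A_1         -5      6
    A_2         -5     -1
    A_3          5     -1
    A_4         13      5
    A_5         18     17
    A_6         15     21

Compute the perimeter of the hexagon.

70

|A_1A_2| = √((0)² + (-7)²) = √49 = 7
|A_2A_3| = √((10)² + (0)²) = √100 = 10
|A_3A_4| = √((8)² + (6)²) = √100 = 10
|A_4A_5| = √((5)² + (12)²) = √169 = 13
|A_5A_6| = √((-3)² + (4)²) = √25 = 5
|A_6A_1| = √((-20)² + (-15)²) = √625 = 25
Perimeter = 7 + 10 + 10 + 13 + 5 + 25 = 70.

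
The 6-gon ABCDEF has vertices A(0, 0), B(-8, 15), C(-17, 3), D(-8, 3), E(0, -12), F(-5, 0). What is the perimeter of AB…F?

76

|AB| = √((-8)² + (15)²) = √289 = 17
|BC| = √((-9)² + (-12)²) = √225 = 15
|CD| = √((9)² + (0)²) = √81 = 9
|DE| = √((8)² + (-15)²) = √289 = 17
|EF| = √((-5)² + (12)²) = √169 = 13
|FA| = √((5)² + (0)²) = √25 = 5
Perimeter = 17 + 15 + 9 + 17 + 13 + 5 = 76.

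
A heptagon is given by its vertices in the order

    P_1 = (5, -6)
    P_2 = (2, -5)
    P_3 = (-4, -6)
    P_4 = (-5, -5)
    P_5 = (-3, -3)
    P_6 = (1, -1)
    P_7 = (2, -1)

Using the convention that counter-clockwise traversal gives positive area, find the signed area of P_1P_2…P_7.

-27.5

Apply the shoelace (surveyor's) formula: 2A = Σ (x_i·y_{i+1} − x_{i+1}·y_i), indices taken mod 7.
Σ = (-13) + (-32) + (-10) + (0) + (6) + (1) + (-7) = -55
Signed area = Σ/2 = -27.5 (negative ⇒ clockwise traversal).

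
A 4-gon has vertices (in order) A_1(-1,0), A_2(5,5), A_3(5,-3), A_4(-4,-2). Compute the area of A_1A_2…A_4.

A_1→A_2: (-1)(5) − (5)(0) = -5
A_2→A_3: (5)(-3) − (5)(5) = -40
A_3→A_4: (5)(-2) − (-4)(-3) = -22
A_4→A_1: (-4)(0) − (-1)(-2) = -2
Σ = -69
Area = |Σ|/2 = 34.5.

34.5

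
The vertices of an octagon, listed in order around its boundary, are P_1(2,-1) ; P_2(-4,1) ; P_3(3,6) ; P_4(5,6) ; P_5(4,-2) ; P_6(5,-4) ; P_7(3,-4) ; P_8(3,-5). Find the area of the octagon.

Cross-terms: -2, -27, -12, -34, -6, -8, -3, 7  ⇒  Σ = -85
Area = |Σ|/2 = 42.5.

42.5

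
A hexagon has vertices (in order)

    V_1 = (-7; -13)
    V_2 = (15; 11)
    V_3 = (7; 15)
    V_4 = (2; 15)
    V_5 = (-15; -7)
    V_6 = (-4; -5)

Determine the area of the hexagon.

308

V_1→V_2: (-7)(11) − (15)(-13) = 118
V_2→V_3: (15)(15) − (7)(11) = 148
V_3→V_4: (7)(15) − (2)(15) = 75
V_4→V_5: (2)(-7) − (-15)(15) = 211
V_5→V_6: (-15)(-5) − (-4)(-7) = 47
V_6→V_1: (-4)(-13) − (-7)(-5) = 17
Σ = 616
Area = |Σ|/2 = 308.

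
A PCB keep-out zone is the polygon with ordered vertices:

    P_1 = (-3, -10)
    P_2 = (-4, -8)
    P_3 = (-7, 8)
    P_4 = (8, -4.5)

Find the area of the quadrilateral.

115

Apply the shoelace (surveyor's) formula: 2A = Σ (x_i·y_{i+1} − x_{i+1}·y_i), indices taken mod 4.
P_1→P_2: (-3)(-8) − (-4)(-10) = -16
P_2→P_3: (-4)(8) − (-7)(-8) = -88
P_3→P_4: (-7)(-4.5) − (8)(8) = -32.5
P_4→P_1: (8)(-10) − (-3)(-4.5) = -93.5
Σ = -230
Area = |Σ|/2 = 115.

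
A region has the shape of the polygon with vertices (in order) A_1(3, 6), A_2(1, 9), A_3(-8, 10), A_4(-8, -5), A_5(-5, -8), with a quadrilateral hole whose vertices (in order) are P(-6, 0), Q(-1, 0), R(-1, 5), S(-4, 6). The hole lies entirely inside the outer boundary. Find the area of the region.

Outer boundary:
Σ = (21) + (82) + (120) + (39) + (-6) = 256
Area = |Σ|/2 = 128.
Hole:
Cross-terms: 0, -5, 14, 36  ⇒  Σ = 45
Area = |Σ|/2 = 22.5.
Net area = 128 − 22.5 = 105.5.

105.5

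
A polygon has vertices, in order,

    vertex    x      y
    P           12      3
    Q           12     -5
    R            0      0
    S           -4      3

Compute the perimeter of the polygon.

42

|PQ| = √((0)² + (-8)²) = √64 = 8
|QR| = √((-12)² + (5)²) = √169 = 13
|RS| = √((-4)² + (3)²) = √25 = 5
|SP| = √((16)² + (0)²) = √256 = 16
Perimeter = 8 + 13 + 5 + 16 = 42.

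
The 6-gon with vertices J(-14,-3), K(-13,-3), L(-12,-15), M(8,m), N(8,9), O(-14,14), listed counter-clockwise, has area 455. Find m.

Write out the shoelace sum; only the two edges meeting at M involve m:
2·Area = [((-12)·m − 8·(-15)) + (8·9 − 8·m)] + 638
       = -20·m + 830 = 910
⇒ m = -4.

-4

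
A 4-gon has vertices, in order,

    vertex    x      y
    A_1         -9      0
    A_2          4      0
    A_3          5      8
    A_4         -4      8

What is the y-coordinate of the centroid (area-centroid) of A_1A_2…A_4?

Apply the shoelace formula. First the cross-terms c_i = x_i·y_{i+1} − x_{i+1}·y_i:
  0, 32, 72, 72  ⇒  2A = 176, A = 88.
Then Σ (y_i + y_{i+1})·c_i = 1984, so ȳ = 1984 / (6·88) = 124/33.

124/33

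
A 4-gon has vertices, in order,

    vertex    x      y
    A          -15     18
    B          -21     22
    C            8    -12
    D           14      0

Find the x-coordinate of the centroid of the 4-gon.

91/204

Apply the shoelace formula. First the cross-terms c_i = x_i·y_{i+1} − x_{i+1}·y_i:
  48, 76, 168, 252  ⇒  2A = 544, A = 272.
Then Σ (x_i + x_{i+1})·c_i = 728, so x̄ = 728 / (6·272) = 91/204.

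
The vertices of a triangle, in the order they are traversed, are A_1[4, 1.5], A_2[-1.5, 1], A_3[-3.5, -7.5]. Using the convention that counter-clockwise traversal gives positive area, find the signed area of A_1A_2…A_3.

22.875

Σ = (6.25) + (14.75) + (24.75) = 45.75
Signed area = Σ/2 = 22.875 (positive ⇒ counter-clockwise traversal).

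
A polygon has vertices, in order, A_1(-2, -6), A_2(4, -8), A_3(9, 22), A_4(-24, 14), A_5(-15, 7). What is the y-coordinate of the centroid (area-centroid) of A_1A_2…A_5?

Apply Gauss's area formula. First the cross-terms c_i = x_i·y_{i+1} − x_{i+1}·y_i:
  40, 160, 654, 42, 104  ⇒  2A = 1000, A = 500.
Then Σ (y_i + y_{i+1})·c_i = 26210, so ȳ = 26210 / (6·500) = 2621/300.

2621/300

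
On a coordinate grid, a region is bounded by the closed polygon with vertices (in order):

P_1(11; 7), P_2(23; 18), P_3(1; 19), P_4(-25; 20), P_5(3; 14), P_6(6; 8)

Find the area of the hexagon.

Apply the shoelace formula: 2A = Σ (x_i·y_{i+1} − x_{i+1}·y_i), indices taken mod 6.
P_1→P_2: (11)(18) − (23)(7) = 37
P_2→P_3: (23)(19) − (1)(18) = 419
P_3→P_4: (1)(20) − (-25)(19) = 495
P_4→P_5: (-25)(14) − (3)(20) = -410
P_5→P_6: (3)(8) − (6)(14) = -60
P_6→P_1: (6)(7) − (11)(8) = -46
Σ = 435
Area = |Σ|/2 = 217.5.

217.5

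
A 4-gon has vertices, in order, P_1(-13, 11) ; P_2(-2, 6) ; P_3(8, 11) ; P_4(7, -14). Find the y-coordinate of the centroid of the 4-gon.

1

Apply Gauss's area formula. First the cross-terms c_i = x_i·y_{i+1} − x_{i+1}·y_i:
  -56, -70, -189, -105  ⇒  2A = -420, A = -210.
Then Σ (y_i + y_{i+1})·c_i = -1260, so ȳ = -1260 / (6·(-210)) = 1.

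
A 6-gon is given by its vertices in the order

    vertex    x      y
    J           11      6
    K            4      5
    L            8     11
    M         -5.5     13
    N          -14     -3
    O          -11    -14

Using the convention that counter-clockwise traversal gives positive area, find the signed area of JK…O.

324.5

Apply Gauss's area formula: 2A = Σ (x_i·y_{i+1} − x_{i+1}·y_i), indices taken mod 6.
Cross-terms: 31, 4, 164.5, 198.5, 163, 88  ⇒  Σ = 649
Signed area = Σ/2 = 324.5 (positive ⇒ counter-clockwise traversal).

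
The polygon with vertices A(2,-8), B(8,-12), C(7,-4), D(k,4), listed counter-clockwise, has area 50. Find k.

3

Write out the shoelace sum; only the two edges meeting at D involve k:
2·Area = [(7·4 − k·(-4)) + (k·(-8) − 2·4)] + 92
       = -4·k + 112 = 100
⇒ k = 3.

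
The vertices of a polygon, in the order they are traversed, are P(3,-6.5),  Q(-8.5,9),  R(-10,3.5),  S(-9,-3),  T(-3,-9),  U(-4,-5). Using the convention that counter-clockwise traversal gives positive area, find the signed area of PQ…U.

92.75

P→Q: (3)(9) − (-8.5)(-6.5) = -28.25
Q→R: (-8.5)(3.5) − (-10)(9) = 60.25
R→S: (-10)(-3) − (-9)(3.5) = 61.5
S→T: (-9)(-9) − (-3)(-3) = 72
T→U: (-3)(-5) − (-4)(-9) = -21
U→P: (-4)(-6.5) − (3)(-5) = 41
Σ = 185.5
Signed area = Σ/2 = 92.75 (positive ⇒ counter-clockwise traversal).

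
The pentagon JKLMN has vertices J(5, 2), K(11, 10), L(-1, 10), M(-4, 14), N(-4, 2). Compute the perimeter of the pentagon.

|JK| = √((6)² + (8)²) = √100 = 10
|KL| = √((-12)² + (0)²) = √144 = 12
|LM| = √((-3)² + (4)²) = √25 = 5
|MN| = √((0)² + (-12)²) = √144 = 12
|NJ| = √((9)² + (0)²) = √81 = 9
Perimeter = 10 + 12 + 5 + 12 + 9 = 48.

48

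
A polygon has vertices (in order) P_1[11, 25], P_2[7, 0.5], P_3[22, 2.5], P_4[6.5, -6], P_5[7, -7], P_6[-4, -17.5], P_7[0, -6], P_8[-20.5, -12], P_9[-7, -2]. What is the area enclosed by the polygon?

Apply the shoelace formula: 2A = Σ (x_i·y_{i+1} − x_{i+1}·y_i), indices taken mod 9.
Σ = (-169.5) + (6.5) + (-148.25) + (-3.5) + (-150.5) + (24) + (-123) + (-43) + (-153) = -760.25
Area = |Σ|/2 = 380.125.

380.125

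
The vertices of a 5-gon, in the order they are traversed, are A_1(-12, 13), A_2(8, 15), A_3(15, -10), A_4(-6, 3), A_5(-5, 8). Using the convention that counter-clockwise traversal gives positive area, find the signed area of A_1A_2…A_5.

Σ = (-284) + (-305) + (-15) + (-33) + (31) = -606
Signed area = Σ/2 = -303 (negative ⇒ clockwise traversal).

-303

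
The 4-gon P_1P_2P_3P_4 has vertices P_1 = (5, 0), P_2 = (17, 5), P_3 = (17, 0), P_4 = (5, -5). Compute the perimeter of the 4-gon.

36

|P_1P_2| = √((12)² + (5)²) = √169 = 13
|P_2P_3| = √((0)² + (-5)²) = √25 = 5
|P_3P_4| = √((-12)² + (-5)²) = √169 = 13
|P_4P_1| = √((0)² + (5)²) = √25 = 5
Perimeter = 13 + 5 + 13 + 5 = 36.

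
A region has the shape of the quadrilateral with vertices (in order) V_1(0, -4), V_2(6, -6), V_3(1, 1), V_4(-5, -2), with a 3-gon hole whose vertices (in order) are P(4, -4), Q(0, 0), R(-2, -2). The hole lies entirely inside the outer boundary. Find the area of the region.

21.5

Outer boundary:
Apply Gauss's area formula: 2A = Σ (x_i·y_{i+1} − x_{i+1}·y_i), indices taken mod 4.
Σ = (24) + (12) + (3) + (20) = 59
Area = |Σ|/2 = 29.5.
Hole:
Apply the surveyor's formula: 2A = Σ (x_i·y_{i+1} − x_{i+1}·y_i), indices taken mod 3.
Cross-terms: 0, 0, 16  ⇒  Σ = 16
Area = |Σ|/2 = 8.
Net area = 29.5 − 8 = 21.5.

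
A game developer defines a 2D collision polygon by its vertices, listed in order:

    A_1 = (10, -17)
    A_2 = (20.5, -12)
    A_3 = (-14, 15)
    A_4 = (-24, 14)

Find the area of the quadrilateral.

400

Apply the shoelace formula: 2A = Σ (x_i·y_{i+1} − x_{i+1}·y_i), indices taken mod 4.
Cross-terms: 228.5, 139.5, 164, 268  ⇒  Σ = 800
Area = |Σ|/2 = 400.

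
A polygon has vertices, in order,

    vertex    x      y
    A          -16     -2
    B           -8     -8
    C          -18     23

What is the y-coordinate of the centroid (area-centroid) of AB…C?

13/3

Apply the shoelace (surveyor's) formula. First the cross-terms c_i = x_i·y_{i+1} − x_{i+1}·y_i:
  112, -328, 404  ⇒  2A = 188, A = 94.
Then Σ (y_i + y_{i+1})·c_i = 2444, so ȳ = 2444 / (6·94) = 13/3.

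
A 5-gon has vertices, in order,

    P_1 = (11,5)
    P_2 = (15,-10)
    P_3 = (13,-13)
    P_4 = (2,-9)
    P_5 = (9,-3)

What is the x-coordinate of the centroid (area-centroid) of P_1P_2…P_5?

Apply the surveyor's formula. First the cross-terms c_i = x_i·y_{i+1} − x_{i+1}·y_i:
  -185, -65, -91, 75, 78  ⇒  2A = -188, A = -94.
Then Σ (x_i + x_{i+1})·c_i = -5610, so x̄ = -5610 / (6·(-94)) = 935/94.

935/94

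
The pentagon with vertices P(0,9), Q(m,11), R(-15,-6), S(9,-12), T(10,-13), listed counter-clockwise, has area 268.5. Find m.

The doubled signed area Σ (x_i y_{i+1} − x_{i+1} y_i) is linear in m.
With m=0 it equals 492; the coefficient of m is -15 (from the two edges through Q).
So -15·m + 492 = 2·268.5 = 537 ⇒ m = -3.

-3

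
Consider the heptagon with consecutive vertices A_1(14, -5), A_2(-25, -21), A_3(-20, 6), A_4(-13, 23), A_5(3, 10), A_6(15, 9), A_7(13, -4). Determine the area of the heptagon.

Apply the surveyor's formula: 2A = Σ (x_i·y_{i+1} − x_{i+1}·y_i), indices taken mod 7.
Cross-terms: -419, -570, -382, -199, -123, -177, -9  ⇒  Σ = -1879
Area = |Σ|/2 = 939.5.

939.5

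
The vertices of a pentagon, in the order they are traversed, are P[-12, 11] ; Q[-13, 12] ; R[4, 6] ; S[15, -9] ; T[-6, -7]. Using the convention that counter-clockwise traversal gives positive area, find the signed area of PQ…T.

-281

Apply the surveyor's formula: 2A = Σ (x_i·y_{i+1} − x_{i+1}·y_i), indices taken mod 5.
Σ = (-1) + (-126) + (-126) + (-159) + (-150) = -562
Signed area = Σ/2 = -281 (negative ⇒ clockwise traversal).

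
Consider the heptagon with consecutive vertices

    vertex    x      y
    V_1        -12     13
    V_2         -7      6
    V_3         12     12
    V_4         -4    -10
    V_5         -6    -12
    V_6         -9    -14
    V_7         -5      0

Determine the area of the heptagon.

Apply the shoelace formula: 2A = Σ (x_i·y_{i+1} − x_{i+1}·y_i), indices taken mod 7.
V_1→V_2: (-12)(6) − (-7)(13) = 19
V_2→V_3: (-7)(12) − (12)(6) = -156
V_3→V_4: (12)(-10) − (-4)(12) = -72
V_4→V_5: (-4)(-12) − (-6)(-10) = -12
V_5→V_6: (-6)(-14) − (-9)(-12) = -24
V_6→V_7: (-9)(0) − (-5)(-14) = -70
V_7→V_1: (-5)(13) − (-12)(0) = -65
Σ = -380
Area = |Σ|/2 = 190.

190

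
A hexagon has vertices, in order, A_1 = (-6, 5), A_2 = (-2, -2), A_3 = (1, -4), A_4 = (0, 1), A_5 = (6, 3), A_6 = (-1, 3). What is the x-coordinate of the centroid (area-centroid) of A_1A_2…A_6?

Apply the surveyor's formula. First the cross-terms c_i = x_i·y_{i+1} − x_{i+1}·y_i:
  22, 10, 1, -6, 21, 13  ⇒  2A = 61, A = 30.5.
Then Σ (x_i + x_{i+1})·c_i = -207, so x̄ = -207 / (6·30.5) = -69/61.

-69/61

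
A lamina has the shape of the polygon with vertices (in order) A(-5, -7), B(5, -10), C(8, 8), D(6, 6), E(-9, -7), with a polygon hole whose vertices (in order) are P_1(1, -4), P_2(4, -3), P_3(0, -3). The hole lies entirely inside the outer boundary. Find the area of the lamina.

120.5

Outer boundary:
Apply the shoelace formula: 2A = Σ (x_i·y_{i+1} − x_{i+1}·y_i), indices taken mod 5.
Σ = (85) + (120) + (0) + (12) + (28) = 245
Area = |Σ|/2 = 122.5.
Hole:
Apply the surveyor's formula: 2A = Σ (x_i·y_{i+1} − x_{i+1}·y_i), indices taken mod 3.
Σ = (13) + (-12) + (3) = 4
Area = |Σ|/2 = 2.
Net area = 122.5 − 2 = 120.5.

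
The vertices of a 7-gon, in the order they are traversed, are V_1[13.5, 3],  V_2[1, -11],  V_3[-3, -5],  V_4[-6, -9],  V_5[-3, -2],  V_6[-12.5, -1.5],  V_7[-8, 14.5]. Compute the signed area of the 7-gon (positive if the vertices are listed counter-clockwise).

Apply the shoelace formula: 2A = Σ (x_i·y_{i+1} − x_{i+1}·y_i), indices taken mod 7.
Cross-terms: -151.5, -38, -3, -15, -20.5, -193.25, -219.75  ⇒  Σ = -641
Signed area = Σ/2 = -320.5 (negative ⇒ clockwise traversal).

-320.5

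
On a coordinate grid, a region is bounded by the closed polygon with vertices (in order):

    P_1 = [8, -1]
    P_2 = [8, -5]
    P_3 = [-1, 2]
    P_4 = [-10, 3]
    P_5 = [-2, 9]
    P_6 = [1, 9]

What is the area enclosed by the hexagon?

94

Apply the surveyor's formula: 2A = Σ (x_i·y_{i+1} − x_{i+1}·y_i), indices taken mod 6.
Σ = (-32) + (11) + (17) + (-84) + (-27) + (-73) = -188
Area = |Σ|/2 = 94.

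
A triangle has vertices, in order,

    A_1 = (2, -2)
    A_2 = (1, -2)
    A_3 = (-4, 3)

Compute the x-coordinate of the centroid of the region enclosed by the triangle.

-1/3

Apply Gauss's area formula. First the cross-terms c_i = x_i·y_{i+1} − x_{i+1}·y_i:
  -2, -5, 2  ⇒  2A = -5, A = -2.5.
Then Σ (x_i + x_{i+1})·c_i = 5, so x̄ = 5 / (6·(-2.5)) = -1/3.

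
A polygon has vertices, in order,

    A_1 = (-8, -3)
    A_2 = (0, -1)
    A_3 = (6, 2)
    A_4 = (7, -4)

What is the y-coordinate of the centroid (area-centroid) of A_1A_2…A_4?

Apply the surveyor's formula. First the cross-terms c_i = x_i·y_{i+1} − x_{i+1}·y_i:
  8, 6, -38, -53  ⇒  2A = -77, A = -38.5.
Then Σ (y_i + y_{i+1})·c_i = 421, so ȳ = 421 / (6·(-38.5)) = -421/231.

-421/231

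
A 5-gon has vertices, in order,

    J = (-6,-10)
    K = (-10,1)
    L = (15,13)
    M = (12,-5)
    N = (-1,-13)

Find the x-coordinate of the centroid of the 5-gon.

243/79

Apply the shoelace formula. First the cross-terms c_i = x_i·y_{i+1} − x_{i+1}·y_i:
  -106, -145, -231, -161, -68  ⇒  2A = -711, A = -355.5.
Then Σ (x_i + x_{i+1})·c_i = -6561, so x̄ = -6561 / (6·(-355.5)) = 243/79.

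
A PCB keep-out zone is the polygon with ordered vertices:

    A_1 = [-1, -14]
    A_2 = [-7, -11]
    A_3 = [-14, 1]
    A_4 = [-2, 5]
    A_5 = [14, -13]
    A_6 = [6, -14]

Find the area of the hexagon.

Cross-terms: -87, -161, -68, -44, -118, -98  ⇒  Σ = -576
Area = |Σ|/2 = 288.

288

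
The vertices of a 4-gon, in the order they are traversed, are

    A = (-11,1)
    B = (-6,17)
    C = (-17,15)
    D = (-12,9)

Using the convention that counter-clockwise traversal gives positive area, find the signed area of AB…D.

Σ = (-181) + (199) + (27) + (87) = 132
Signed area = Σ/2 = 66 (positive ⇒ counter-clockwise traversal).

66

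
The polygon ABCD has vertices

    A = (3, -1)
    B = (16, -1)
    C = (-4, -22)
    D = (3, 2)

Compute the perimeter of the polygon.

70

|AB| = √((13)² + (0)²) = √169 = 13
|BC| = √((-20)² + (-21)²) = √841 = 29
|CD| = √((7)² + (24)²) = √625 = 25
|DA| = √((0)² + (-3)²) = √9 = 3
Perimeter = 13 + 29 + 25 + 3 = 70.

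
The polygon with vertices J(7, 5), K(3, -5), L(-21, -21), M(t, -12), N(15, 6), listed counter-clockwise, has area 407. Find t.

The doubled signed area Σ (x_i y_{i+1} − x_{i+1} y_i) is linear in t.
With t=0 it equals 247; the coefficient of t is 27 (from the two edges through M).
So 27·t + 247 = 2·407 = 814 ⇒ t = 21.

21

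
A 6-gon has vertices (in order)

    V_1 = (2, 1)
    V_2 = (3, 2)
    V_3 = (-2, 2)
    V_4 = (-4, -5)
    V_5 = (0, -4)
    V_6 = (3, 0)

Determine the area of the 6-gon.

Apply the shoelace formula: 2A = Σ (x_i·y_{i+1} − x_{i+1}·y_i), indices taken mod 6.
V_1→V_2: (2)(2) − (3)(1) = 1
V_2→V_3: (3)(2) − (-2)(2) = 10
V_3→V_4: (-2)(-5) − (-4)(2) = 18
V_4→V_5: (-4)(-4) − (0)(-5) = 16
V_5→V_6: (0)(0) − (3)(-4) = 12
V_6→V_1: (3)(1) − (2)(0) = 3
Σ = 60
Area = |Σ|/2 = 30.

30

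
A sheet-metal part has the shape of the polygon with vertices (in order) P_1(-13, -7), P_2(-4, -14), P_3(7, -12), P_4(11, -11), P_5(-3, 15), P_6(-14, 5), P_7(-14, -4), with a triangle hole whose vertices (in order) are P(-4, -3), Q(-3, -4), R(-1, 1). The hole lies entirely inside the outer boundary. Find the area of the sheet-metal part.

Outer boundary:
Σ = (154) + (146) + (55) + (132) + (195) + (126) + (46) = 854
Area = |Σ|/2 = 427.
Hole:
Apply the shoelace (surveyor's) formula: 2A = Σ (x_i·y_{i+1} − x_{i+1}·y_i), indices taken mod 3.
Σ = (7) + (-7) + (7) = 7
Area = |Σ|/2 = 3.5.
Net area = 427 − 3.5 = 423.5.

423.5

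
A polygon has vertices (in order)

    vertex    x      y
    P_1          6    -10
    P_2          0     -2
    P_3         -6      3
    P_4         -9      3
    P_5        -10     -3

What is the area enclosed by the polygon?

Σ = (-12) + (-12) + (9) + (57) + (118) = 160
Area = |Σ|/2 = 80.

80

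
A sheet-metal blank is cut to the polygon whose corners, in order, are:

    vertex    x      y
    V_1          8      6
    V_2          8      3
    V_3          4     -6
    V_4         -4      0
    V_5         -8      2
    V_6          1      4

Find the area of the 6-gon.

Apply the shoelace (surveyor's) formula: 2A = Σ (x_i·y_{i+1} − x_{i+1}·y_i), indices taken mod 6.
Cross-terms: -24, -60, -24, -8, -34, -26  ⇒  Σ = -176
Area = |Σ|/2 = 88.

88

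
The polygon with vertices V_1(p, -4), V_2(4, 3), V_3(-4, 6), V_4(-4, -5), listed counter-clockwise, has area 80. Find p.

6

The doubled signed area Σ (x_i y_{i+1} − x_{i+1} y_i) is linear in p.
With p=0 it equals 112; the coefficient of p is 8 (from the two edges through V_1).
So 8·p + 112 = 2·80 = 160 ⇒ p = 6.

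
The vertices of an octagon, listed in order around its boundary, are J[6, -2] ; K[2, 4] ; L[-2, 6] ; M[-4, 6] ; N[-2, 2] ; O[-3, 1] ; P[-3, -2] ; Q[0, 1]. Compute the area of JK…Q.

Cross-terms: 28, 20, 12, 4, 4, 9, -3, -6  ⇒  Σ = 68
Area = |Σ|/2 = 34.

34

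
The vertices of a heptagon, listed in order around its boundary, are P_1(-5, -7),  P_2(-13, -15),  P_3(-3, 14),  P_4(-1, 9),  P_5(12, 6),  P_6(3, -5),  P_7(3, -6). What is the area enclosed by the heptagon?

P_1→P_2: (-5)(-15) − (-13)(-7) = -16
P_2→P_3: (-13)(14) − (-3)(-15) = -227
P_3→P_4: (-3)(9) − (-1)(14) = -13
P_4→P_5: (-1)(6) − (12)(9) = -114
P_5→P_6: (12)(-5) − (3)(6) = -78
P_6→P_7: (3)(-6) − (3)(-5) = -3
P_7→P_1: (3)(-7) − (-5)(-6) = -51
Σ = -502
Area = |Σ|/2 = 251.

251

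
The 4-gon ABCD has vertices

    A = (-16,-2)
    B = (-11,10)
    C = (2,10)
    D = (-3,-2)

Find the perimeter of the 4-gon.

52

|AB| = √((5)² + (12)²) = √169 = 13
|BC| = √((13)² + (0)²) = √169 = 13
|CD| = √((-5)² + (-12)²) = √169 = 13
|DA| = √((-13)² + (0)²) = √169 = 13
Perimeter = 13 + 13 + 13 + 13 = 52.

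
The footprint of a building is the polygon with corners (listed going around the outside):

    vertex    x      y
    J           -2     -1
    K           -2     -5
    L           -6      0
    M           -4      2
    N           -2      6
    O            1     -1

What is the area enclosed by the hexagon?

30.5

Apply Gauss's area formula: 2A = Σ (x_i·y_{i+1} − x_{i+1}·y_i), indices taken mod 6.
Σ = (8) + (-30) + (-12) + (-20) + (-4) + (-3) = -61
Area = |Σ|/2 = 30.5.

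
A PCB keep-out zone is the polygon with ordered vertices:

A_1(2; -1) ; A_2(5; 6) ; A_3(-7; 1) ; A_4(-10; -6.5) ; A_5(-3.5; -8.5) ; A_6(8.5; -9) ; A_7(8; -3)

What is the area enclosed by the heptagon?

Apply the shoelace formula: 2A = Σ (x_i·y_{i+1} − x_{i+1}·y_i), indices taken mod 7.
Cross-terms: 17, 47, 55.5, 62.25, 103.75, 46.5, -2  ⇒  Σ = 330
Area = |Σ|/2 = 165.

165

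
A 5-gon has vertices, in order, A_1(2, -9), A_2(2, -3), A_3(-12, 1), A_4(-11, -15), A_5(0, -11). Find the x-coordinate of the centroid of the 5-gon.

Apply the shoelace (surveyor's) formula. First the cross-terms c_i = x_i·y_{i+1} − x_{i+1}·y_i:
  12, -34, 191, 121, 22  ⇒  2A = 312, A = 156.
Then Σ (x_i + x_{i+1})·c_i = -5292, so x̄ = -5292 / (6·156) = -147/26.

-147/26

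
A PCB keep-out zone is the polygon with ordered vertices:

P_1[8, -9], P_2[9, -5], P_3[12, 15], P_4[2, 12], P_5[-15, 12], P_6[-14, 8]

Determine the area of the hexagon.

332

Σ = (41) + (195) + (114) + (204) + (48) + (62) = 664
Area = |Σ|/2 = 332.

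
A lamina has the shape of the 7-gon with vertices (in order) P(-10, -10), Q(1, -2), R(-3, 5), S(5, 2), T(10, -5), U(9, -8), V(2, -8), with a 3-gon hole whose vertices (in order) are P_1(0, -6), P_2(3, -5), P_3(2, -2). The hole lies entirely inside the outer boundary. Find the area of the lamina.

114

Outer boundary:
Apply the shoelace formula: 2A = Σ (x_i·y_{i+1} − x_{i+1}·y_i), indices taken mod 7.
Cross-terms: 30, -1, -31, -45, -35, -56, -100  ⇒  Σ = -238
Area = |Σ|/2 = 119.
Hole:
Apply the surveyor's formula: 2A = Σ (x_i·y_{i+1} − x_{i+1}·y_i), indices taken mod 3.
P_1→P_2: (0)(-5) − (3)(-6) = 18
P_2→P_3: (3)(-2) − (2)(-5) = 4
P_3→P_1: (2)(-6) − (0)(-2) = -12
Σ = 10
Area = |Σ|/2 = 5.
Net area = 119 − 5 = 114.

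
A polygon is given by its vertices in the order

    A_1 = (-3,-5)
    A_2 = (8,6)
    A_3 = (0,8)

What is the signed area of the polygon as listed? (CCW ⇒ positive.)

Cross-terms: 22, 64, 24  ⇒  Σ = 110
Signed area = Σ/2 = 55 (positive ⇒ counter-clockwise traversal).

55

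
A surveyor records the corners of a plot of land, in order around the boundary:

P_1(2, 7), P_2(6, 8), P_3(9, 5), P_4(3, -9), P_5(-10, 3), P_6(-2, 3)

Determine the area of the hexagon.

144.5

Apply the shoelace formula: 2A = Σ (x_i·y_{i+1} − x_{i+1}·y_i), indices taken mod 6.
Σ = (-26) + (-42) + (-96) + (-81) + (-24) + (-20) = -289
Area = |Σ|/2 = 144.5.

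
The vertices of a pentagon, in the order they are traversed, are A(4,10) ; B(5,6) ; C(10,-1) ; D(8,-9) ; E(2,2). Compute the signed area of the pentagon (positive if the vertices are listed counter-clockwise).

-63.5

Apply the surveyor's formula: 2A = Σ (x_i·y_{i+1} − x_{i+1}·y_i), indices taken mod 5.
Σ = (-26) + (-65) + (-82) + (34) + (12) = -127
Signed area = Σ/2 = -63.5 (negative ⇒ clockwise traversal).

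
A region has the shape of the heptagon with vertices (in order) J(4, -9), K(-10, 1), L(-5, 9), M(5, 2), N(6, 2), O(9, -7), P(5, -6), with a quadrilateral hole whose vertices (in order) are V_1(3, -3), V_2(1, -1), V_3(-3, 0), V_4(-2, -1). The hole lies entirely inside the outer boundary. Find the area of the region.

Outer boundary:
Apply Gauss's area formula: 2A = Σ (x_i·y_{i+1} − x_{i+1}·y_i), indices taken mod 7.
Cross-terms: -86, -85, -55, -2, -60, -19, -21  ⇒  Σ = -328
Area = |Σ|/2 = 164.
Hole:
Apply the shoelace (surveyor's) formula: 2A = Σ (x_i·y_{i+1} − x_{i+1}·y_i), indices taken mod 4.
Cross-terms: 0, -3, 3, 9  ⇒  Σ = 9
Area = |Σ|/2 = 4.5.
Net area = 164 − 4.5 = 159.5.

159.5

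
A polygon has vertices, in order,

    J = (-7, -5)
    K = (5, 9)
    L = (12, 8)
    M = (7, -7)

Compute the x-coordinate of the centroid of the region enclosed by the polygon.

34/9

Apply the surveyor's formula. First the cross-terms c_i = x_i·y_{i+1} − x_{i+1}·y_i:
  -38, -68, -140, -84  ⇒  2A = -330, A = -165.
Then Σ (x_i + x_{i+1})·c_i = -3740, so x̄ = -3740 / (6·(-165)) = 34/9.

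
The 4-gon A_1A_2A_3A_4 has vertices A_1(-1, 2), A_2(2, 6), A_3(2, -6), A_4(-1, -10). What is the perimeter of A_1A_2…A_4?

|A_1A_2| = √((3)² + (4)²) = √25 = 5
|A_2A_3| = √((0)² + (-12)²) = √144 = 12
|A_3A_4| = √((-3)² + (-4)²) = √25 = 5
|A_4A_1| = √((0)² + (12)²) = √144 = 12
Perimeter = 5 + 12 + 5 + 12 = 34.

34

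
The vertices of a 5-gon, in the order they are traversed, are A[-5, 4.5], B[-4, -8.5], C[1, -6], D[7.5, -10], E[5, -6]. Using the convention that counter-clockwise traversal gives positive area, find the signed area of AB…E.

62.75

Apply the surveyor's formula: 2A = Σ (x_i·y_{i+1} − x_{i+1}·y_i), indices taken mod 5.
Cross-terms: 60.5, 32.5, 35, 5, -7.5  ⇒  Σ = 125.5
Signed area = Σ/2 = 62.75 (positive ⇒ counter-clockwise traversal).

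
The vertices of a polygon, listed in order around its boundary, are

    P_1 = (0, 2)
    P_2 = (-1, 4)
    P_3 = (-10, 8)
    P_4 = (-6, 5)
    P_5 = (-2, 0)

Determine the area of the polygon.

P_1→P_2: (0)(4) − (-1)(2) = 2
P_2→P_3: (-1)(8) − (-10)(4) = 32
P_3→P_4: (-10)(5) − (-6)(8) = -2
P_4→P_5: (-6)(0) − (-2)(5) = 10
P_5→P_1: (-2)(2) − (0)(0) = -4
Σ = 38
Area = |Σ|/2 = 19.

19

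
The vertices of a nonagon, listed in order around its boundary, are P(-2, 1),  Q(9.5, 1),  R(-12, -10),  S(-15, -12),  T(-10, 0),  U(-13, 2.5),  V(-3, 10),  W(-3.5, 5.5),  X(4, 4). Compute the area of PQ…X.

186.75

Apply the shoelace formula: 2A = Σ (x_i·y_{i+1} − x_{i+1}·y_i), indices taken mod 9.
P→Q: (-2)(1) − (9.5)(1) = -11.5
Q→R: (9.5)(-10) − (-12)(1) = -83
R→S: (-12)(-12) − (-15)(-10) = -6
S→T: (-15)(0) − (-10)(-12) = -120
T→U: (-10)(2.5) − (-13)(0) = -25
U→V: (-13)(10) − (-3)(2.5) = -122.5
V→W: (-3)(5.5) − (-3.5)(10) = 18.5
W→X: (-3.5)(4) − (4)(5.5) = -36
X→P: (4)(1) − (-2)(4) = 12
Σ = -373.5
Area = |Σ|/2 = 186.75.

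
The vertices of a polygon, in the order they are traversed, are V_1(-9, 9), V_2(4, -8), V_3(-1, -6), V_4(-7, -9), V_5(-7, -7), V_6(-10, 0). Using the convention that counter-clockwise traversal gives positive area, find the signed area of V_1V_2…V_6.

Apply Gauss's area formula: 2A = Σ (x_i·y_{i+1} − x_{i+1}·y_i), indices taken mod 6.
V_1→V_2: (-9)(-8) − (4)(9) = 36
V_2→V_3: (4)(-6) − (-1)(-8) = -32
V_3→V_4: (-1)(-9) − (-7)(-6) = -33
V_4→V_5: (-7)(-7) − (-7)(-9) = -14
V_5→V_6: (-7)(0) − (-10)(-7) = -70
V_6→V_1: (-10)(9) − (-9)(0) = -90
Σ = -203
Signed area = Σ/2 = -101.5 (negative ⇒ clockwise traversal).

-101.5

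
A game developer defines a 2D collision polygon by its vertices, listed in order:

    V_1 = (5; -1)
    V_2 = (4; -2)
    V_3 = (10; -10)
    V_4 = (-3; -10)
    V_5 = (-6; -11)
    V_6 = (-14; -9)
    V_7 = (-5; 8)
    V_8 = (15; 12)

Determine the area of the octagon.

Apply the shoelace formula: 2A = Σ (x_i·y_{i+1} − x_{i+1}·y_i), indices taken mod 8.
Σ = (-6) + (-20) + (-130) + (-27) + (-100) + (-157) + (-180) + (-75) = -695
Area = |Σ|/2 = 347.5.

347.5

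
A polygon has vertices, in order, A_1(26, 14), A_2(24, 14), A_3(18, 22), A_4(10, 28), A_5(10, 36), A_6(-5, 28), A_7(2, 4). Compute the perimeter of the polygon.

98

|A_1A_2| = √((-2)² + (0)²) = √4 = 2
|A_2A_3| = √((-6)² + (8)²) = √100 = 10
|A_3A_4| = √((-8)² + (6)²) = √100 = 10
|A_4A_5| = √((0)² + (8)²) = √64 = 8
|A_5A_6| = √((-15)² + (-8)²) = √289 = 17
|A_6A_7| = √((7)² + (-24)²) = √625 = 25
|A_7A_1| = √((24)² + (10)²) = √676 = 26
Perimeter = 2 + 10 + 10 + 8 + 17 + 25 + 26 = 98.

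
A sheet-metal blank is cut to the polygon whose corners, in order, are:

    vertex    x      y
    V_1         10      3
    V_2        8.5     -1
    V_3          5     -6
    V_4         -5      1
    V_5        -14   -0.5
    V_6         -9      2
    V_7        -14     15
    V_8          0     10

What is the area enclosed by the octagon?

Apply Gauss's area formula: 2A = Σ (x_i·y_{i+1} − x_{i+1}·y_i), indices taken mod 8.
Cross-terms: -35.5, -46, -25, 16.5, -32.5, -107, -140, -100  ⇒  Σ = -469.5
Area = |Σ|/2 = 234.75.

234.75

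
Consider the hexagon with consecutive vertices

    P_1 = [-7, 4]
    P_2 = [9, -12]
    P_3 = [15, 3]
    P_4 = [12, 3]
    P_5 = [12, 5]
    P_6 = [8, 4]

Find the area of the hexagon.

Apply the shoelace (surveyor's) formula: 2A = Σ (x_i·y_{i+1} − x_{i+1}·y_i), indices taken mod 6.
Cross-terms: 48, 207, 9, 24, 8, 60  ⇒  Σ = 356
Area = |Σ|/2 = 178.

178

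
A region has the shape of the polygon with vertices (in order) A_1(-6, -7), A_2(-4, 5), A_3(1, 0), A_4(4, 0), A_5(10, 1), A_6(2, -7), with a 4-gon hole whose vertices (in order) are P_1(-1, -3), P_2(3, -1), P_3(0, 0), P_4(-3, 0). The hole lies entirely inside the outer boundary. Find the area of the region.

84

Outer boundary:
Σ = (-58) + (-5) + (0) + (4) + (-72) + (-56) = -187
Area = |Σ|/2 = 93.5.
Hole:
Apply Gauss's area formula: 2A = Σ (x_i·y_{i+1} − x_{i+1}·y_i), indices taken mod 4.
Σ = (10) + (0) + (0) + (9) = 19
Area = |Σ|/2 = 9.5.
Net area = 93.5 − 9.5 = 84.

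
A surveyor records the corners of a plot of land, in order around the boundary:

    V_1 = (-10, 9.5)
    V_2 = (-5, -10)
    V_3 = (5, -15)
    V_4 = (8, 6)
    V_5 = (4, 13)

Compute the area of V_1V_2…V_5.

Σ = (147.5) + (125) + (150) + (80) + (168) = 670.5
Area = |Σ|/2 = 335.25.

335.25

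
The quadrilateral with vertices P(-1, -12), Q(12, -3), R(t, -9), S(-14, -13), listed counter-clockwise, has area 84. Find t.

-10

Write out the shoelace sum; only the two edges meeting at R involve t:
2·Area = [(12·(-9) − t·(-3)) + (t·(-13) − (-14)·(-9))] + 302
       = -10·t + 68 = 168
⇒ t = -10.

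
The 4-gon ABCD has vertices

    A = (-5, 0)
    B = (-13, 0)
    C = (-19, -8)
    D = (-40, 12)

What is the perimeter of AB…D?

|AB| = √((-8)² + (0)²) = √64 = 8
|BC| = √((-6)² + (-8)²) = √100 = 10
|CD| = √((-21)² + (20)²) = √841 = 29
|DA| = √((35)² + (-12)²) = √1369 = 37
Perimeter = 8 + 10 + 29 + 37 = 84.

84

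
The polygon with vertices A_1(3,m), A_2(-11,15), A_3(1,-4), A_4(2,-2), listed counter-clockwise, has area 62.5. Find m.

3

Write out the shoelace sum; only the two edges meeting at A_1 involve m:
2·Area = [(2·m − 3·(-2)) + (3·15 − (-11)·m)] + 35
       = 13·m + 86 = 125
⇒ m = 3.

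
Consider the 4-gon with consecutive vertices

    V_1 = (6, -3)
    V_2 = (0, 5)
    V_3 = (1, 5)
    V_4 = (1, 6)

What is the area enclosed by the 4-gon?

6.5

Apply the shoelace formula: 2A = Σ (x_i·y_{i+1} − x_{i+1}·y_i), indices taken mod 4.
Cross-terms: 30, -5, 1, -39  ⇒  Σ = -13
Area = |Σ|/2 = 6.5.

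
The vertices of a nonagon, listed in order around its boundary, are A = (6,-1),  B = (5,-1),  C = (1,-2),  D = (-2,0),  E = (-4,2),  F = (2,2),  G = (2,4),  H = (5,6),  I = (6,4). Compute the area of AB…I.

Apply the shoelace (surveyor's) formula: 2A = Σ (x_i·y_{i+1} − x_{i+1}·y_i), indices taken mod 9.
Σ = (-1) + (-9) + (-4) + (-4) + (-12) + (4) + (-8) + (-16) + (-30) = -80
Area = |Σ|/2 = 40.

40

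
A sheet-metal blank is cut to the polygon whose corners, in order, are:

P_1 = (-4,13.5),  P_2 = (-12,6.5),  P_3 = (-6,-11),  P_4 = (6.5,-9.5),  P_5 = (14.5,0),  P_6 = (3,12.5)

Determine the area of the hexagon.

422.5

Apply the shoelace (surveyor's) formula: 2A = Σ (x_i·y_{i+1} − x_{i+1}·y_i), indices taken mod 6.
Σ = (136) + (171) + (128.5) + (137.75) + (181.25) + (90.5) = 845
Area = |Σ|/2 = 422.5.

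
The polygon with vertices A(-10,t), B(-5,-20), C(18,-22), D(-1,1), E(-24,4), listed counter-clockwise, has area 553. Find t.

Write out the shoelace sum; only the two edges meeting at A involve t:
2·Area = [((-24)·t − (-10)·4) + ((-10)·(-20) − (-5)·t)] + 486
       = -19·t + 726 = 1106
⇒ t = -20.

-20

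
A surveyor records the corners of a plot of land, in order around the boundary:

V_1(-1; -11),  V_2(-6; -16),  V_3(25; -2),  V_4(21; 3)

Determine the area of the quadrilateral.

Apply the shoelace (surveyor's) formula: 2A = Σ (x_i·y_{i+1} − x_{i+1}·y_i), indices taken mod 4.
Cross-terms: -50, 412, 117, -228  ⇒  Σ = 251
Area = |Σ|/2 = 125.5.

125.5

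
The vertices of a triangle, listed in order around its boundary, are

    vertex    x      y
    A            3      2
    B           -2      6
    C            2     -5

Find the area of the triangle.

19.5

A→B: (3)(6) − (-2)(2) = 22
B→C: (-2)(-5) − (2)(6) = -2
C→A: (2)(2) − (3)(-5) = 19
Σ = 39
Area = |Σ|/2 = 19.5.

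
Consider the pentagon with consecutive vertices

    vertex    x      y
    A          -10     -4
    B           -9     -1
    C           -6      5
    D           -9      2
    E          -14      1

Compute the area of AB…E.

Apply the surveyor's formula: 2A = Σ (x_i·y_{i+1} − x_{i+1}·y_i), indices taken mod 5.
Σ = (-26) + (-51) + (33) + (19) + (66) = 41
Area = |Σ|/2 = 20.5.

20.5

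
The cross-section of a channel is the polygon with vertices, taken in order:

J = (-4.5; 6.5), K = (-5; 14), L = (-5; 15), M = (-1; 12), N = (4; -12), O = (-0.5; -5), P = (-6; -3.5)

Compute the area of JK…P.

Σ = (-30.5) + (-5) + (-45) + (-36) + (-26) + (-28.25) + (-54.75) = -225.5
Area = |Σ|/2 = 112.75.

112.75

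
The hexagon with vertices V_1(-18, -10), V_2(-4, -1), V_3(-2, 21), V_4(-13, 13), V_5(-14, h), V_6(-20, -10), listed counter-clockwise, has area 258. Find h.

The doubled signed area Σ (x_i y_{i+1} − x_{i+1} y_i) is linear in h.
With h=0 it equals 481; the coefficient of h is 7 (from the two edges through V_5).
So 7·h + 481 = 2·258 = 516 ⇒ h = 5.

5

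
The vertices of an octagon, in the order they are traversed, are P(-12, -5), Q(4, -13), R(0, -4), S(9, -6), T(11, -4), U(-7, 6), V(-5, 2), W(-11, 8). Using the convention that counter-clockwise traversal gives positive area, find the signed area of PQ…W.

Apply the shoelace formula: 2A = Σ (x_i·y_{i+1} − x_{i+1}·y_i), indices taken mod 8.
Σ = (176) + (-16) + (36) + (30) + (38) + (16) + (-18) + (151) = 413
Signed area = Σ/2 = 206.5 (positive ⇒ counter-clockwise traversal).

206.5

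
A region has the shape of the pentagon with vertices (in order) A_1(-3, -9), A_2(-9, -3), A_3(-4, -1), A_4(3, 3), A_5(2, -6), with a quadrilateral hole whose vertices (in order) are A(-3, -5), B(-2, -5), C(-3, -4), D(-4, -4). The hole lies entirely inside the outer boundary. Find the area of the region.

Outer boundary:
Σ = (-72) + (-3) + (-9) + (-24) + (-36) = -144
Area = |Σ|/2 = 72.
Hole:
Cross-terms: 5, -7, -4, 8  ⇒  Σ = 2
Area = |Σ|/2 = 1.
Net area = 72 − 1 = 71.

71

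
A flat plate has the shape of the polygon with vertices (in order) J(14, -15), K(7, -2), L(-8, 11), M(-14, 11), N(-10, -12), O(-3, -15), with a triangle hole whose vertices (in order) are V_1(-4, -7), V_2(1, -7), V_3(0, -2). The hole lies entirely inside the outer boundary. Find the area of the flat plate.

413

Outer boundary:
Cross-terms: 77, 61, 66, 278, 114, 255  ⇒  Σ = 851
Area = |Σ|/2 = 425.5.
Hole:
Apply the shoelace formula: 2A = Σ (x_i·y_{i+1} − x_{i+1}·y_i), indices taken mod 3.
Σ = (35) + (-2) + (-8) = 25
Area = |Σ|/2 = 12.5.
Net area = 425.5 − 12.5 = 413.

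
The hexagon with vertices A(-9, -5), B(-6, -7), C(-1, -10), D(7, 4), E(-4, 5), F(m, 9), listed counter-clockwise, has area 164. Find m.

The doubled signed area Σ (x_i y_{i+1} − x_{i+1} y_i) is linear in m.
With m=0 it equals 248; the coefficient of m is -10 (from the two edges through F).
So -10·m + 248 = 2·164 = 328 ⇒ m = -8.

-8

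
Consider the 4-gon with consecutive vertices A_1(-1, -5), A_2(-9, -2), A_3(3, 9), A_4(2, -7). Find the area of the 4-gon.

87

Apply the surveyor's formula: 2A = Σ (x_i·y_{i+1} − x_{i+1}·y_i), indices taken mod 4.
Cross-terms: -43, -75, -39, -17  ⇒  Σ = -174
Area = |Σ|/2 = 87.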